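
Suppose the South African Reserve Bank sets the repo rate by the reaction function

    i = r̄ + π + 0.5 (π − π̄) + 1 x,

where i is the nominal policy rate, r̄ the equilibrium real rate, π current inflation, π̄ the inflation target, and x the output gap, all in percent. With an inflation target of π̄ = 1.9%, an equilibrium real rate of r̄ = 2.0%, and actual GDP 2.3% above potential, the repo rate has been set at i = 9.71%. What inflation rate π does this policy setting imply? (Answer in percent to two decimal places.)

Output 2.3% above potential → x = 2.3.
Collecting π: i = r̄ + (1 + 0.5) π − 0.5 π̄ + 1 x
1.5 π = 9.71 − 2.0 + 0.5 × 1.9 − 1 × 2.3 = 6.36
π = 6.36 / 1.5 = 4.24

4.24%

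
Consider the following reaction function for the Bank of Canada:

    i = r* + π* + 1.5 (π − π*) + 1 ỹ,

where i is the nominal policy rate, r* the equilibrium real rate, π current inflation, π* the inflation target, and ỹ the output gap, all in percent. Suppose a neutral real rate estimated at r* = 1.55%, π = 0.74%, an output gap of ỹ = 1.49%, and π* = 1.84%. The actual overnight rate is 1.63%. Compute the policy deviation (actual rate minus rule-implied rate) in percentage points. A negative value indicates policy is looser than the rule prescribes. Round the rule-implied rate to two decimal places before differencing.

-1.60 pp

i = 1.55 + 1.84 + 1.5 × (0.74 − 1.84) + 1 × 1.49
   = 1.55 + 1.84 − 1.65 + 1.49 = 3.23
Deviation = 1.63 − 3.23 = -1.60 pp.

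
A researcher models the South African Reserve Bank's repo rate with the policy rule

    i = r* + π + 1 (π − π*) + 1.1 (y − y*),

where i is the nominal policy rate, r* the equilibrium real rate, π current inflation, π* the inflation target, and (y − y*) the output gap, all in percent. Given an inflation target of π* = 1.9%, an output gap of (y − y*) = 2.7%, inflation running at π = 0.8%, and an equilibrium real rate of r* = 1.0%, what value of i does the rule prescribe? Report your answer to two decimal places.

i = 1.0 + 0.8 + 1 × (0.8 − 1.9) + 1.1 × 2.7
   = 1.0 + 0.8 − 1.1 + 2.97 = 3.67

3.67%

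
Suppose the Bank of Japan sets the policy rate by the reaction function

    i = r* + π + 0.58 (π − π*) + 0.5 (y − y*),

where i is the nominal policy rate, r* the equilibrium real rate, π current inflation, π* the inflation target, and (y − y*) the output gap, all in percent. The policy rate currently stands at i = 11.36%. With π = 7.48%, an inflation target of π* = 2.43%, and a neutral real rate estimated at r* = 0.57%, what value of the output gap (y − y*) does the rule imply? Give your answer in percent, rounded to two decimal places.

0.76%

0.5 (y − y*) = 11.36 − 0.57 − 7.48 − 0.58 × (7.48 − 2.43) = 0.381
(y − y*) = 0.381 / 0.5 = 0.76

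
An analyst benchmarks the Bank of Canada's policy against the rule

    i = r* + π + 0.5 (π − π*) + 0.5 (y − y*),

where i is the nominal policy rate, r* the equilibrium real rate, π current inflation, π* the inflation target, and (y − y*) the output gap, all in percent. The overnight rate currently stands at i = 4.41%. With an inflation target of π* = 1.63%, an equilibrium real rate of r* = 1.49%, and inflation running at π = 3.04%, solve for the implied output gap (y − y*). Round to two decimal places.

0.5 (y − y*) = 4.41 − 1.49 − 3.04 − 0.5 × (3.04 − 1.63) = -0.825
(y − y*) = -0.825 / 0.5 = -1.65

-1.65%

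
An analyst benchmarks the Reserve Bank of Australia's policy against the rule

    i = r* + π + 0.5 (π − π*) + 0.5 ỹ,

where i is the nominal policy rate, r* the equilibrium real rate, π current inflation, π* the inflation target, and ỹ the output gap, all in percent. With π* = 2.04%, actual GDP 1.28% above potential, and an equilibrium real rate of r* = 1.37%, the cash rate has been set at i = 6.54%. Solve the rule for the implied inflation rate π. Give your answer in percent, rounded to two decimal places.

3.70%

Output 1.28% above potential → ỹ = 1.28.
Collecting π: i = r* + (1 + 0.5) π − 0.5 π* + 0.5 ỹ
1.5 π = 6.54 − 1.37 + 0.5 × 2.04 − 0.5 × 1.28 = 5.55
π = 5.55 / 1.5 = 3.70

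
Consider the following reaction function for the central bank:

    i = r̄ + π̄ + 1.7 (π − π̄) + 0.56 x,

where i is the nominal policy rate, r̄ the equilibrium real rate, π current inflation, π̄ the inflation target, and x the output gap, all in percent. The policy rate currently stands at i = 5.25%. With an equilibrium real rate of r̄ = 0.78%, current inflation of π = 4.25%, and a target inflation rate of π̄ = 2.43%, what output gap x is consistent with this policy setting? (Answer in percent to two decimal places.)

-1.88%

0.56 x = 5.25 − 0.78 − 2.43 − 1.7 × (4.25 − 2.43) = -1.054
x = -1.054 / 0.56 = -1.88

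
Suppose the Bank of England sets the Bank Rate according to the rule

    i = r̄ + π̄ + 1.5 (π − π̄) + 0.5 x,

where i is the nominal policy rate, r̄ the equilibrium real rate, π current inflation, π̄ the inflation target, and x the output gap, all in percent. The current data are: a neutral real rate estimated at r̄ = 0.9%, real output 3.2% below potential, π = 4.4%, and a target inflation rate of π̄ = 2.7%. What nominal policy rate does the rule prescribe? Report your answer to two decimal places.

4.55%

Output 3.2% below potential → x = -3.2.
i = 0.9 + 2.7 + 1.5 × (4.4 − 2.7) + 0.5 × (-3.2)
   = 0.9 + 2.7 + 2.55 − 1.6 = 4.55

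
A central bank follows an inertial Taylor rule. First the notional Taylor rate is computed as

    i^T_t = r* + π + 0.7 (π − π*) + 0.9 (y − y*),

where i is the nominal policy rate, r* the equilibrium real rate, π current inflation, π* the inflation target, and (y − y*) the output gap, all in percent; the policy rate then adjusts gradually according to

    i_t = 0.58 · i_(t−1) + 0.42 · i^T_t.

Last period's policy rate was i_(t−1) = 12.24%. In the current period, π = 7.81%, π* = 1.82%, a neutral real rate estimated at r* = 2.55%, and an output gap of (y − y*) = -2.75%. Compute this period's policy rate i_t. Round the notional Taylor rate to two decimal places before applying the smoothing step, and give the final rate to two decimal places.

i^T_t = 2.55 + 7.81 + 0.7 × (7.81 − 1.82) + 0.9 × (-2.75)
   = 2.55 + 7.81 + 4.193 − 2.475 = 12.08
i_t = 0.58 × 12.24 + 0.42 × 12.08 = 7.0992 + 5.0736 = 12.17

12.17%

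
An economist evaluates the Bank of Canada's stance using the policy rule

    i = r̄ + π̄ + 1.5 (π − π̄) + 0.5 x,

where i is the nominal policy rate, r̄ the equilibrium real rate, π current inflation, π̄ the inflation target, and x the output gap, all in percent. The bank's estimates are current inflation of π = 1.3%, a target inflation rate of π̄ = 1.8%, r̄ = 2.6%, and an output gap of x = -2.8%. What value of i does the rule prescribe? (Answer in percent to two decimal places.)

i = 2.6 + 1.8 + 1.5 × (1.3 − 1.8) + 0.5 × (-2.8)
   = 2.6 + 1.8 − 0.75 − 1.4 = 2.25

2.25%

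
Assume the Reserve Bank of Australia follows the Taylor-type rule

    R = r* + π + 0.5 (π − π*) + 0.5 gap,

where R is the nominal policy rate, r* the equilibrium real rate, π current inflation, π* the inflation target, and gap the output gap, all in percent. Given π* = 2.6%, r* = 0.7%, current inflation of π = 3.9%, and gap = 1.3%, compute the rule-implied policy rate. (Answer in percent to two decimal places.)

R = 0.7 + 3.9 + 0.5 × (3.9 − 2.6) + 0.5 × 1.3
   = 0.7 + 3.9 + 0.65 + 0.65 = 5.90

5.90%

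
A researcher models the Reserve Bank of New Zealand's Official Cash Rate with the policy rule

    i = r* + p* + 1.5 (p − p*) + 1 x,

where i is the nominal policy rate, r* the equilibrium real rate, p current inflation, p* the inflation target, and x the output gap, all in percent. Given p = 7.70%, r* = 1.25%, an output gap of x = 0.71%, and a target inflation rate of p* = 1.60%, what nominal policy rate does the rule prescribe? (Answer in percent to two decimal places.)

i = 1.25 + 1.60 + 1.5 × (7.70 − 1.60) + 1 × 0.71
   = 1.25 + 1.6 + 9.15 + 0.71 = 12.71

12.71%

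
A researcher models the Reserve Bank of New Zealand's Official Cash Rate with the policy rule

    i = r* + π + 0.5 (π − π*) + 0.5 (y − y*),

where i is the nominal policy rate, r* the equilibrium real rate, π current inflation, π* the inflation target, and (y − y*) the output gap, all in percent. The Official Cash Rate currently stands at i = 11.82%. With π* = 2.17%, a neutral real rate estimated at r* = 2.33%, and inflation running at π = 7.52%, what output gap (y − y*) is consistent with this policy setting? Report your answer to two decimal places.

0.5 (y − y*) = 11.82 − 2.33 − 7.52 − 0.5 × (7.52 − 2.17) = -0.705
(y − y*) = -0.705 / 0.5 = -1.41

-1.41%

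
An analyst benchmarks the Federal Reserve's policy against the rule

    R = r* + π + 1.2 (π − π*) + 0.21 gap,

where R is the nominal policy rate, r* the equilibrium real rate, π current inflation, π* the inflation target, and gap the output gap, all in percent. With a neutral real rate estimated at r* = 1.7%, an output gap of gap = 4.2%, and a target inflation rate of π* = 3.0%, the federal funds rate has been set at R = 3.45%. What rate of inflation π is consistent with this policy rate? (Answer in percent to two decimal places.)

Collecting π: R = r* + (1 + 1.2) π − 1.2 π* + 0.21 gap
2.2 π = 3.45 − 1.7 + 1.2 × 3.0 − 0.21 × 4.2 = 4.468
π = 4.468 / 2.2 = 2.03

2.03%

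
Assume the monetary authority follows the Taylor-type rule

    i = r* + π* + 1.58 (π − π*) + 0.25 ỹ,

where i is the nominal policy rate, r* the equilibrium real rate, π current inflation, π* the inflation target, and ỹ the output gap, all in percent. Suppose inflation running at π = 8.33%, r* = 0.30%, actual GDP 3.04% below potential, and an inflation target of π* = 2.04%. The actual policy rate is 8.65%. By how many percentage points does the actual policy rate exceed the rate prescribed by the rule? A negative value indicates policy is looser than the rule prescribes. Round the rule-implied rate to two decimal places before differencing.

-2.87 pp

Output 3.04% below potential → ỹ = -3.04.
i = 0.30 + 2.04 + 1.58 × (8.33 − 2.04) + 0.25 × (-3.04)
   = 0.30 + 2.04 + 9.9382 − 0.76 = 11.52
Deviation = 8.65 − 11.52 = -2.87 pp.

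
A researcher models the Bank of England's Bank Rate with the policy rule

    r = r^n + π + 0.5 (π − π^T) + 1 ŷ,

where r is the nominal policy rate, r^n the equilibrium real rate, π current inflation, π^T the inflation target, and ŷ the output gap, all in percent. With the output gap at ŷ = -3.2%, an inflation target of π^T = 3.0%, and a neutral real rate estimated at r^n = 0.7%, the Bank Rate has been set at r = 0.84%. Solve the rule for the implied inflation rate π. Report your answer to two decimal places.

3.23%

Collecting π: r = r^n + (1 + 0.5) π − 0.5 π^T + 1 ŷ
1.5 π = 0.84 − 0.7 + 0.5 × 3.0 − 1 × (-3.2) = 4.84
π = 4.84 / 1.5 = 3.23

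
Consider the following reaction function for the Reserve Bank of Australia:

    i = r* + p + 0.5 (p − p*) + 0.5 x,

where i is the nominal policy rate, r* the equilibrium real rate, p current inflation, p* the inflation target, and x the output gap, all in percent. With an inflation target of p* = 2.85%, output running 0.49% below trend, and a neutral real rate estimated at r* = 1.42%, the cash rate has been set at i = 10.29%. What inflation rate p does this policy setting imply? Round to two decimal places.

7.03%

Output 0.49% below potential → x = -0.49.
Collecting p: i = r* + (1 + 0.5) p − 0.5 p* + 0.5 x
1.5 p = 10.29 − 1.42 + 0.5 × 2.85 − 0.5 × (-0.49) = 10.54
p = 10.54 / 1.5 = 7.03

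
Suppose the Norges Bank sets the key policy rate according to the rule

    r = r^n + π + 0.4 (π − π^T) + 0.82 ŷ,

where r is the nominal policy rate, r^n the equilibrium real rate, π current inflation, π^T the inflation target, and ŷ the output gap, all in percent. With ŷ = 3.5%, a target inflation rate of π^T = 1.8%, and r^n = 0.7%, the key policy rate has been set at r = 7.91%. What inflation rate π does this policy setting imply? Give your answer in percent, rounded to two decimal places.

Collecting π: r = r^n + (1 + 0.4) π − 0.4 π^T + 0.82 ŷ
1.4 π = 7.91 − 0.7 + 0.4 × 1.8 − 0.82 × 3.5 = 5.06
π = 5.06 / 1.4 = 3.61

3.61%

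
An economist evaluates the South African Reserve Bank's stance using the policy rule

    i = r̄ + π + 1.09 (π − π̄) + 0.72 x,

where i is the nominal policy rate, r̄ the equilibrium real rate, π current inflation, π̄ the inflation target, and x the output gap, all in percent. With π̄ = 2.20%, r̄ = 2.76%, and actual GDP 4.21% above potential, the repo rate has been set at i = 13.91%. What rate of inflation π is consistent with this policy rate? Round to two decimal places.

Output 4.21% above potential → x = 4.21.
Collecting π: i = r̄ + (1 + 1.09) π − 1.09 π̄ + 0.72 x
2.09 π = 13.91 − 2.76 + 1.09 × 2.20 − 0.72 × 4.21 = 10.5168
π = 10.5168 / 2.09 = 5.03

5.03%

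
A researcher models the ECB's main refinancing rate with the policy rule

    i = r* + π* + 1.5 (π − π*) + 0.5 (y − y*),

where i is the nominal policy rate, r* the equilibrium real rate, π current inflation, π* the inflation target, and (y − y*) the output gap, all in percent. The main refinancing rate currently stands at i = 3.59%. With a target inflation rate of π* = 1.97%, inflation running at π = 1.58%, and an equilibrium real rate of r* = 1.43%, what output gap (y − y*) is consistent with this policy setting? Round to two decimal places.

1.55%

0.5 (y − y*) = 3.59 − 1.43 − 1.97 − 1.5 × (1.58 − 1.97) = 0.775
(y − y*) = 0.775 / 0.5 = 1.55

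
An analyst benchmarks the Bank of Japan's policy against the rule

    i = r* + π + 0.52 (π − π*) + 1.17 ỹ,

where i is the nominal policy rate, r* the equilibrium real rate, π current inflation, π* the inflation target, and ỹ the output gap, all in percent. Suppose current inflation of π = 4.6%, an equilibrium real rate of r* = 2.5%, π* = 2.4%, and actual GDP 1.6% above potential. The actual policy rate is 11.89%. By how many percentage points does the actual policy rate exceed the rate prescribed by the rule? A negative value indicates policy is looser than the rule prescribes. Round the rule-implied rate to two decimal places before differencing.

Output 1.6% above potential → ỹ = 1.6.
i = 2.5 + 4.6 + 0.52 × (4.6 − 2.4) + 1.17 × 1.6
   = 2.5 + 4.6 + 1.144 + 1.872 = 10.12
Deviation = 11.89 − 10.12 = 1.77 pp.

1.77 pp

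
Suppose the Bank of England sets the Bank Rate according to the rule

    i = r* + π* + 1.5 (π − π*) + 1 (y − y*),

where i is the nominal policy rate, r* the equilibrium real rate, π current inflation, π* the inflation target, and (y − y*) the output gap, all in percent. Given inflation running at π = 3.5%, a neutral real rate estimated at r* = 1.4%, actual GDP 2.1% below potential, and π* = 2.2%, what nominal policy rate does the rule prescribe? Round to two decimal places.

Output 2.1% below potential → (y − y*) = -2.1.
i = 1.4 + 2.2 + 1.5 × (3.5 − 2.2) + 1 × (-2.1)
   = 1.4 + 2.2 + 1.95 − 2.1 = 3.45

3.45%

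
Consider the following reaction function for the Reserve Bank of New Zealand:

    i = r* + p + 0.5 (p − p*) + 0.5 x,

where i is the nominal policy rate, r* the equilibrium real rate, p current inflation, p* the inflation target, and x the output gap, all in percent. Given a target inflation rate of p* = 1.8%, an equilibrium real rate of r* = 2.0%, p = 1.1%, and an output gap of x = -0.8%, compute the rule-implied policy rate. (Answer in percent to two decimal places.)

2.35%

i = 2.0 + 1.1 + 0.5 × (1.1 − 1.8) + 0.5 × (-0.8)
   = 2.0 + 1.1 − 0.35 − 0.4 = 2.35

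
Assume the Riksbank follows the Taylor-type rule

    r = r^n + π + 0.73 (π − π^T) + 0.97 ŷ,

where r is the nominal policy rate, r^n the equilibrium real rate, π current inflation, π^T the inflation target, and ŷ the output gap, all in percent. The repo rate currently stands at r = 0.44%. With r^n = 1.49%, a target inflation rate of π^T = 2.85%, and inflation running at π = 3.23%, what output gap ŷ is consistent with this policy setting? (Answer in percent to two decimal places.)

-4.70%

0.97 ŷ = 0.44 − 1.49 − 3.23 − 0.73 × (3.23 − 2.85) = -4.5574
ŷ = -4.5574 / 0.97 = -4.70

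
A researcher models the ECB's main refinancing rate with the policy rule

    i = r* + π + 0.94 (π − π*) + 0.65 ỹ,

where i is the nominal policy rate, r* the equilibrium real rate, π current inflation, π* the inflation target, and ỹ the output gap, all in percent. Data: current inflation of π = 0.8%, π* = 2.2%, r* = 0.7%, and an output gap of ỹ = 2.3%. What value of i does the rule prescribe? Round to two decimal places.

1.68%

i = 0.7 + 0.8 + 0.94 × (0.8 − 2.2) + 0.65 × 2.3
   = 0.7 + 0.8 − 1.316 + 1.495 = 1.68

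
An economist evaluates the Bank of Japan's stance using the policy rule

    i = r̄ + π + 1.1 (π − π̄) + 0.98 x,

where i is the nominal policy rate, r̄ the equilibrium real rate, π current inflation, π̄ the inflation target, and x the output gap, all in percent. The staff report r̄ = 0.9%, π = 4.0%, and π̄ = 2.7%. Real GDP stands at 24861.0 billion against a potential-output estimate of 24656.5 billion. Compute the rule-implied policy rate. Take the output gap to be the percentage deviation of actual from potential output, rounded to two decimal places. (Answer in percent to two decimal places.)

7.14%

Output gap = 100 × (24861.0 − 24656.5) / 24656.5 = 0.83%.
i = 0.90 + 4.00 + 1.1 × (4.00 − 2.70) + 0.98 × 0.83
   = 0.90 + 4 + 1.43 + 0.8134 = 7.14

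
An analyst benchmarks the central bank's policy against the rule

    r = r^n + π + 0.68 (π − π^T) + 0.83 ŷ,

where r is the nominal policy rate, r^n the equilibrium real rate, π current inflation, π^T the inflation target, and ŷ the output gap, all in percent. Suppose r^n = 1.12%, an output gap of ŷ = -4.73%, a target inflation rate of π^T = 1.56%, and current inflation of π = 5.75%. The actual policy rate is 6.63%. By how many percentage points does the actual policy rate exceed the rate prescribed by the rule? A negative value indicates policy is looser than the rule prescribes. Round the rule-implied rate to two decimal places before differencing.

0.84 pp

r = 1.12 + 5.75 + 0.68 × (5.75 − 1.56) + 0.83 × (-4.73)
   = 1.12 + 5.75 + 2.8492 − 3.9259 = 5.79
Deviation = 6.63 − 5.79 = 0.84 pp.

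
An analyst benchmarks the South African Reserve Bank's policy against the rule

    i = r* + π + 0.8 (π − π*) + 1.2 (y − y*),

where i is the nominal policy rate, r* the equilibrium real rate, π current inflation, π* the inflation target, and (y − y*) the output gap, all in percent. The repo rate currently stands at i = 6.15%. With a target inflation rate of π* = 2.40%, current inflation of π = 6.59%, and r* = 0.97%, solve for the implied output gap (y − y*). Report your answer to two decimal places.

-3.97%

1.2 (y − y*) = 6.15 − 0.97 − 6.59 − 0.8 × (6.59 − 2.40) = -4.762
(y − y*) = -4.762 / 1.2 = -3.97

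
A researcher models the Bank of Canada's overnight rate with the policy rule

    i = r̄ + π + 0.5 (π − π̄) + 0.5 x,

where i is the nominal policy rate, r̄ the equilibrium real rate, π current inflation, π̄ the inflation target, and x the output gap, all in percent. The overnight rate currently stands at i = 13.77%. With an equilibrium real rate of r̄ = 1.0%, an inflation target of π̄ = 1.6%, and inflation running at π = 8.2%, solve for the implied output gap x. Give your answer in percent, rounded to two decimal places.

2.54%

0.5 x = 13.77 − 1.0 − 8.2 − 0.5 × (8.2 − 1.6) = 1.27
x = 1.27 / 0.5 = 2.54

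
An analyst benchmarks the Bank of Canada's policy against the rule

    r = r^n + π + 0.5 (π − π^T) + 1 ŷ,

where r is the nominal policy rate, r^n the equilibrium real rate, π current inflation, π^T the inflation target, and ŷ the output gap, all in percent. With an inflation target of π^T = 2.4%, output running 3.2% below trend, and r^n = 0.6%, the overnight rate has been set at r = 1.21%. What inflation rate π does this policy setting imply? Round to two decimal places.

Output 3.2% below potential → ŷ = -3.2.
Collecting π: r = r^n + (1 + 0.5) π − 0.5 π^T + 1 ŷ
1.5 π = 1.21 − 0.6 + 0.5 × 2.4 − 1 × (-3.2) = 5.01
π = 5.01 / 1.5 = 3.34

3.34%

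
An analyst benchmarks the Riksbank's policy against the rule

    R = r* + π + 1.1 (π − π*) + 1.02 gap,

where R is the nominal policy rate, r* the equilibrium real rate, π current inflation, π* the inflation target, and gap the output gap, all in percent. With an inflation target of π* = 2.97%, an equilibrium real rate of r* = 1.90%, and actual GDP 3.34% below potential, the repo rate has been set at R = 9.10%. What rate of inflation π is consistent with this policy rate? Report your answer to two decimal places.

Output 3.34% below potential → gap = -3.34.
Collecting π: R = r* + (1 + 1.1) π − 1.1 π* + 1.02 gap
2.1 π = 9.10 − 1.90 + 1.1 × 2.97 − 1.02 × (-3.34) = 13.8738
π = 13.8738 / 2.1 = 6.61

6.61%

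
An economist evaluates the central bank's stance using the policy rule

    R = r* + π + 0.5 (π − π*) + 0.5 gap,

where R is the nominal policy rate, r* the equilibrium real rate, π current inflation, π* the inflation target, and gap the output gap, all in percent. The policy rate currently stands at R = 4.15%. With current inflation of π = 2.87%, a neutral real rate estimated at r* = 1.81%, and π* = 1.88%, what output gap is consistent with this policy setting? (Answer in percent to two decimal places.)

-2.05%

0.5 gap = 4.15 − 1.81 − 2.87 − 0.5 × (2.87 − 1.88) = -1.025
gap = -1.025 / 0.5 = -2.05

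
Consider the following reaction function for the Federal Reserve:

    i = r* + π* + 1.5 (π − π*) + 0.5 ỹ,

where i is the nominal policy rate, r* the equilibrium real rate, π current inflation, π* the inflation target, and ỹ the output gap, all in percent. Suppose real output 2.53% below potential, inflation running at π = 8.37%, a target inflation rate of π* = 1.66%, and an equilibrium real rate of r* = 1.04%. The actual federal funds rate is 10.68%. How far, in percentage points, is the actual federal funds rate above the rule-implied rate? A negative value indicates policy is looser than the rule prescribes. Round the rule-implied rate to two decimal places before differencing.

Output 2.53% below potential → ỹ = -2.53.
i = 1.04 + 1.66 + 1.5 × (8.37 − 1.66) + 0.5 × (-2.53)
   = 1.04 + 1.66 + 10.065 − 1.265 = 11.50
Deviation = 10.68 − 11.50 = -0.82 pp.

-0.82 pp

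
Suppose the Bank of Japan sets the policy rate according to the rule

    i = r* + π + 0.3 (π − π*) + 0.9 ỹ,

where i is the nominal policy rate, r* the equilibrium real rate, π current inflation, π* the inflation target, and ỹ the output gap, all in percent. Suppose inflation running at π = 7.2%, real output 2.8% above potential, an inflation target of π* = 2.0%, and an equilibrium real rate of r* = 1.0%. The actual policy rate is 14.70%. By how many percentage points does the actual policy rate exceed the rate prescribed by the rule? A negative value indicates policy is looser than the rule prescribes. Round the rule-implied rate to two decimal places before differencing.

Output 2.8% above potential → ỹ = 2.8.
i = 1.0 + 7.2 + 0.3 × (7.2 − 2.0) + 0.9 × 2.8
   = 1.0 + 7.2 + 1.56 + 2.52 = 12.28
Deviation = 14.70 − 12.28 = 2.42 pp.

2.42 pp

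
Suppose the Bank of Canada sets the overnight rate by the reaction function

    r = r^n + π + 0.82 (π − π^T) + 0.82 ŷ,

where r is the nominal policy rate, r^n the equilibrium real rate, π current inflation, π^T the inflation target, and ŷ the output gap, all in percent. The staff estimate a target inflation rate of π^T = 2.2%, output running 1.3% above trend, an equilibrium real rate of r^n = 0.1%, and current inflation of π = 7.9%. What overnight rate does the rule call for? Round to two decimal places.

Output 1.3% above potential → ŷ = 1.3.
r = 0.1 + 7.9 + 0.82 × (7.9 − 2.2) + 0.82 × 1.3
   = 0.1 + 7.9 + 4.674 + 1.066 = 13.74

13.74%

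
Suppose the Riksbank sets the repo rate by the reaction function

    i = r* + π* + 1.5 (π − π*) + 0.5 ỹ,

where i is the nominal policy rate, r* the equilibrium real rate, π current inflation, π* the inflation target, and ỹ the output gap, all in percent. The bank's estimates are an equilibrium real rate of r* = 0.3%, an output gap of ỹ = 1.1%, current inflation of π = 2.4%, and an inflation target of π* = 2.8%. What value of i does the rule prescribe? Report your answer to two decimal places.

i = 0.3 + 2.8 + 1.5 × (2.4 − 2.8) + 0.5 × 1.1
   = 0.3 + 2.8 − 0.6 + 0.55 = 3.05

3.05%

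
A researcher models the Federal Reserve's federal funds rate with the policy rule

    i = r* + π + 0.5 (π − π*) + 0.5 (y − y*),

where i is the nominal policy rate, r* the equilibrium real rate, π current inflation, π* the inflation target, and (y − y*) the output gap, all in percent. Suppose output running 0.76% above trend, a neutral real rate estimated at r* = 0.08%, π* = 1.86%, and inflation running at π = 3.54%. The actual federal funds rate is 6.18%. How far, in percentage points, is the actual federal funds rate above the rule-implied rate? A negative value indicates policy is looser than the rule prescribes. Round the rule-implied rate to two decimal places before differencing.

1.34 pp

Output 0.76% above potential → (y − y*) = 0.76.
i = 0.08 + 3.54 + 0.5 × (3.54 − 1.86) + 0.5 × 0.76
   = 0.08 + 3.54 + 0.84 + 0.38 = 4.84
Deviation = 6.18 − 4.84 = 1.34 pp.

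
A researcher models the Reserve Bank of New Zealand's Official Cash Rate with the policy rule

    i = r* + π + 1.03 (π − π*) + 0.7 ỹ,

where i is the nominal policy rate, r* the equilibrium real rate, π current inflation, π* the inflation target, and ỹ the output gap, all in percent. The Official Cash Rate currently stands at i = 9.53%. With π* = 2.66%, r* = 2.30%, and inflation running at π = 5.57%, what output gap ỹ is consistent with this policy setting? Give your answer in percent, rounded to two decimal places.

0.7 ỹ = 9.53 − 2.30 − 5.57 − 1.03 × (5.57 − 2.66) = -1.3373
ỹ = -1.3373 / 0.7 = -1.91

-1.91%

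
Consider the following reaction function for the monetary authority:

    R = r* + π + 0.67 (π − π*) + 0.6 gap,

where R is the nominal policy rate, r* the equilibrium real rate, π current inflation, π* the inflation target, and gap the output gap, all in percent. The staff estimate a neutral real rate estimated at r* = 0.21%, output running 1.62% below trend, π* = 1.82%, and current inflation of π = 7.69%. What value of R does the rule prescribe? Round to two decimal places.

10.86%

Output 1.62% below potential → gap = -1.62.
R = 0.21 + 7.69 + 0.67 × (7.69 − 1.82) + 0.6 × (-1.62)
   = 0.21 + 7.69 + 3.9329 − 0.972 = 10.86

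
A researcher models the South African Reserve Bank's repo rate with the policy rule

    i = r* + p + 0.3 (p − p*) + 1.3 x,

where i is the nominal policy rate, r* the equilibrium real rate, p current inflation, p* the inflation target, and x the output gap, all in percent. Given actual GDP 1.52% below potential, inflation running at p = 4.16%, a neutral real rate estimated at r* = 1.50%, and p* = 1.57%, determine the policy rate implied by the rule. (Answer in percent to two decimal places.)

Output 1.52% below potential → x = -1.52.
i = 1.50 + 4.16 + 0.3 × (4.16 − 1.57) + 1.3 × (-1.52)
   = 1.50 + 4.16 + 0.777 − 1.976 = 4.46

4.46%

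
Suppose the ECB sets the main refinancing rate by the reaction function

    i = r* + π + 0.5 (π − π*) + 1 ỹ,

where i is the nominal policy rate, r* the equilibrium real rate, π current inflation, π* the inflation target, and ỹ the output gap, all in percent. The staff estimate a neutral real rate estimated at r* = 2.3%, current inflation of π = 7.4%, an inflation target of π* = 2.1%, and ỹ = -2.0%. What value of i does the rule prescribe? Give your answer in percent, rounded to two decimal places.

i = 2.3 + 7.4 + 0.5 × (7.4 − 2.1) + 1 × (-2.0)
   = 2.3 + 7.4 + 2.65 − 2 = 10.35

10.35%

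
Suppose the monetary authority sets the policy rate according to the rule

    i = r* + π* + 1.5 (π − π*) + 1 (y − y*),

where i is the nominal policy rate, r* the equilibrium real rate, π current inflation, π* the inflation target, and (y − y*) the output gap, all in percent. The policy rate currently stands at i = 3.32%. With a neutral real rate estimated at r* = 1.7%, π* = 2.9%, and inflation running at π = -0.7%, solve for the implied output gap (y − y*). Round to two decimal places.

1 (y − y*) = 3.32 − 1.7 − 2.9 − 1.5 × ((-0.7) − 2.9) = 4.12
(y − y*) = 4.12 / 1 = 4.12

4.12%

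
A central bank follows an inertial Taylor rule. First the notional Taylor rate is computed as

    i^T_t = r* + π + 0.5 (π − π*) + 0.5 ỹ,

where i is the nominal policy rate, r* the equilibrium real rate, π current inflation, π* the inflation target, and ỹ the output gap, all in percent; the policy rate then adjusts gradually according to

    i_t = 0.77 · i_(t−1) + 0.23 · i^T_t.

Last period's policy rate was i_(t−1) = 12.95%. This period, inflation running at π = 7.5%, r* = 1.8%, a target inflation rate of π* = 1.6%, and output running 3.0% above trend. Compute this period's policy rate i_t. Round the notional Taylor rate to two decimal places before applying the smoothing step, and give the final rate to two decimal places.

Output 3.0% above potential → ỹ = 3.0.
i^T_t = 1.8 + 7.5 + 0.5 × (7.5 − 1.6) + 0.5 × 3.0
   = 1.8 + 7.5 + 2.95 + 1.5 = 13.75
i_t = 0.77 × 12.95 + 0.23 × 13.75 = 9.9715 + 3.1625 = 13.13

13.13%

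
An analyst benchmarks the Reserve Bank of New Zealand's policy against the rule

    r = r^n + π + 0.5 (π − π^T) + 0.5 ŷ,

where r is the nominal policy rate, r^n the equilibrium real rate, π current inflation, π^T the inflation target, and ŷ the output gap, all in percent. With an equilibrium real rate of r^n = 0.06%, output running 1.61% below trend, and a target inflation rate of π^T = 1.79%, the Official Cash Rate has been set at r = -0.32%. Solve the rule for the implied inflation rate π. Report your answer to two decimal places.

0.88%

Output 1.61% below potential → ŷ = -1.61.
Collecting π: r = r^n + (1 + 0.5) π − 0.5 π^T + 0.5 ŷ
1.5 π = -0.32 − 0.06 + 0.5 × 1.79 − 0.5 × (-1.61) = 1.32
π = 1.32 / 1.5 = 0.88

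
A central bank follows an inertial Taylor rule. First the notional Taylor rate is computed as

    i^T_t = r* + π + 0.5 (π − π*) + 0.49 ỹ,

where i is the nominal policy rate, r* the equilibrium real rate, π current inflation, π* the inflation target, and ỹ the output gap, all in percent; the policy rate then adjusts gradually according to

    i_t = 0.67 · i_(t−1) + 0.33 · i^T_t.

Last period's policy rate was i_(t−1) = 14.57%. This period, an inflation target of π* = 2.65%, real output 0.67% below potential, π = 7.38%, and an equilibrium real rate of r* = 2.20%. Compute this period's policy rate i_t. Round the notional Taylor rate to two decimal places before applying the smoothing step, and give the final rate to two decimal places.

Output 0.67% below potential → ỹ = -0.67.
i^T_t = 2.20 + 7.38 + 0.5 × (7.38 − 2.65) + 0.49 × (-0.67)
   = 2.20 + 7.38 + 2.365 − 0.3283 = 11.62
i_t = 0.67 × 14.57 + 0.33 × 11.62 = 9.7619 + 3.8346 = 13.60

13.60%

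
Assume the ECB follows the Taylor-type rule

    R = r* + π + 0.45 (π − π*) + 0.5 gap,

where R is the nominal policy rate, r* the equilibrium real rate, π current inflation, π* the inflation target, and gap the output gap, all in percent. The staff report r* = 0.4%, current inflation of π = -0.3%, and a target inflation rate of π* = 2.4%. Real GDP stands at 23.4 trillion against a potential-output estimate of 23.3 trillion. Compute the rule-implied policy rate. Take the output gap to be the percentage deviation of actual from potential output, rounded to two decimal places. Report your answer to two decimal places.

Output gap = 100 × (23.4 − 23.3) / 23.3 = 0.43%.
R = 0.40 + (-0.30) + 0.45 × (-0.30 − 2.40) + 0.5 × 0.43
   = 0.40 − 0.3 − 1.215 + 0.215 = -0.90

-0.90%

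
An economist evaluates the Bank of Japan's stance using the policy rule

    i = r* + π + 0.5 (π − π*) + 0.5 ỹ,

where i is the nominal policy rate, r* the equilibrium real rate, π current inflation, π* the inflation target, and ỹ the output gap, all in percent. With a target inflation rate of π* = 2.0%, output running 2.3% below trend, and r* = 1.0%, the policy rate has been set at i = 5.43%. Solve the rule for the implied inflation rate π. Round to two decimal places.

Output 2.3% below potential → ỹ = -2.3.
Collecting π: i = r* + (1 + 0.5) π − 0.5 π* + 0.5 ỹ
1.5 π = 5.43 − 1.0 + 0.5 × 2.0 − 0.5 × (-2.3) = 6.58
π = 6.58 / 1.5 = 4.39

4.39%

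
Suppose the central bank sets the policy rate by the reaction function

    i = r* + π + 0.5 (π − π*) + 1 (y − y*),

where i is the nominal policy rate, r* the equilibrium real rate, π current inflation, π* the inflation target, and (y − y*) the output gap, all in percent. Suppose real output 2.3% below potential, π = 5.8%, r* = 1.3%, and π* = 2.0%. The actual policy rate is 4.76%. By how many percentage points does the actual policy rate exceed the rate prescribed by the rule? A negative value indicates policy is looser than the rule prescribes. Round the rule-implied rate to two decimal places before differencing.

-1.94 pp

Output 2.3% below potential → (y − y*) = -2.3.
i = 1.3 + 5.8 + 0.5 × (5.8 − 2.0) + 1 × (-2.3)
   = 1.3 + 5.8 + 1.9 − 2.3 = 6.70
Deviation = 4.76 − 6.70 = -1.94 pp.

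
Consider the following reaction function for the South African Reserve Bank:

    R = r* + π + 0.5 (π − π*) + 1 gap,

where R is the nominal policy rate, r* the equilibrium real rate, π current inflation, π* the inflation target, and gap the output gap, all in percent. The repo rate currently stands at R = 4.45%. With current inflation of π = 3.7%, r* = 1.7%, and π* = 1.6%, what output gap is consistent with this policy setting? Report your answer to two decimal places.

1 gap = 4.45 − 1.7 − 3.7 − 0.5 × (3.7 − 1.6) = -2
gap = -2 / 1 = -2.00

-2.00%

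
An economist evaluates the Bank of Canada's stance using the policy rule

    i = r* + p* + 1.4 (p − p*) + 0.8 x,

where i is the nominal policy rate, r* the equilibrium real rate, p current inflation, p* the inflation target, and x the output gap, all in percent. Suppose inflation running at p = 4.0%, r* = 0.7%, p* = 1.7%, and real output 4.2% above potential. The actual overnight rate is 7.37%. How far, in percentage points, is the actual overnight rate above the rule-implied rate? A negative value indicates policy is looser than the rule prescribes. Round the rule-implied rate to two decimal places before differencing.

Output 4.2% above potential → x = 4.2.
i = 0.7 + 1.7 + 1.4 × (4.0 − 1.7) + 0.8 × 4.2
   = 0.7 + 1.7 + 3.22 + 3.36 = 8.98
Deviation = 7.37 − 8.98 = -1.61 pp.

-1.61 pp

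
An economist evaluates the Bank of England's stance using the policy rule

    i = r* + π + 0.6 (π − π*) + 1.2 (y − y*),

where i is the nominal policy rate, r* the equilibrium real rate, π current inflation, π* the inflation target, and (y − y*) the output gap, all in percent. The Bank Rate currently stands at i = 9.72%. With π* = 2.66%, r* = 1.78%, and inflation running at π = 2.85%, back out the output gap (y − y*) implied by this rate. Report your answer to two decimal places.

4.15%

1.2 (y − y*) = 9.72 − 1.78 − 2.85 − 0.6 × (2.85 − 2.66) = 4.976
(y − y*) = 4.976 / 1.2 = 4.15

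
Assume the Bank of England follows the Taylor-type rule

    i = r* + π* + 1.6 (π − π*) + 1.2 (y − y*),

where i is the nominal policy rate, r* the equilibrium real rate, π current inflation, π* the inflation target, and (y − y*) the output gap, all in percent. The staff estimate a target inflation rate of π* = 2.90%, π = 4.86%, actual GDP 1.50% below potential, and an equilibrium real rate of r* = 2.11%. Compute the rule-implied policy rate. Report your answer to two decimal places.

6.35%

Output 1.50% below potential → (y − y*) = -1.50.
i = 2.11 + 2.90 + 1.6 × (4.86 − 2.90) + 1.2 × (-1.50)
   = 2.11 + 2.9 + 3.136 − 1.8 = 6.35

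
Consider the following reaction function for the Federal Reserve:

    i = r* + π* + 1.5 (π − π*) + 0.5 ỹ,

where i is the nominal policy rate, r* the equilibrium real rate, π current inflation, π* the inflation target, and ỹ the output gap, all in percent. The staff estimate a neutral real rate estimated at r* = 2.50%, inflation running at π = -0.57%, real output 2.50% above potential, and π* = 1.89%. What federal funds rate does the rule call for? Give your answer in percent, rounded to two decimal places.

1.95%

Output 2.50% above potential → ỹ = 2.50.
i = 2.50 + 1.89 + 1.5 × (-0.57 − 1.89) + 0.5 × 2.50
   = 2.50 + 1.89 − 3.69 + 1.25 = 1.95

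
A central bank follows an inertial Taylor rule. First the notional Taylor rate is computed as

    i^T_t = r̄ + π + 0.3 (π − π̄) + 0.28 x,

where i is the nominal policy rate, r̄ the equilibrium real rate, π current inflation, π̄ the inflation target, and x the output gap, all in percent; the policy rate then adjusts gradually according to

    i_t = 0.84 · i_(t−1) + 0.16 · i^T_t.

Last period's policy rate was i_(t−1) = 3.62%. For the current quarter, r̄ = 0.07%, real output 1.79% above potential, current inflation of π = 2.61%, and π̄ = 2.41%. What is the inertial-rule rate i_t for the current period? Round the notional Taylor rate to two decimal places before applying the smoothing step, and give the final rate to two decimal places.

Output 1.79% above potential → x = 1.79.
i^T_t = 0.07 + 2.61 + 0.3 × (2.61 − 2.41) + 0.28 × 1.79
   = 0.07 + 2.61 + 0.06 + 0.5012 = 3.24
i_t = 0.84 × 3.62 + 0.16 × 3.24 = 3.0408 + 0.5184 = 3.56

3.56%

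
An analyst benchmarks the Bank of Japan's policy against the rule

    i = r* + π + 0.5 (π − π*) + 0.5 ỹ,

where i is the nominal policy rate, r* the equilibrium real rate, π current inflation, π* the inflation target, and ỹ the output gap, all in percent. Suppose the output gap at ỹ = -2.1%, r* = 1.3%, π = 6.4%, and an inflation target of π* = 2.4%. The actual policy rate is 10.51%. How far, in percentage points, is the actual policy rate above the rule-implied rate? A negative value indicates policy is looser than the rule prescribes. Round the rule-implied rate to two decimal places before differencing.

i = 1.3 + 6.4 + 0.5 × (6.4 − 2.4) + 0.5 × (-2.1)
   = 1.3 + 6.4 + 2 − 1.05 = 8.65
Deviation = 10.51 − 8.65 = 1.86 pp.

1.86 pp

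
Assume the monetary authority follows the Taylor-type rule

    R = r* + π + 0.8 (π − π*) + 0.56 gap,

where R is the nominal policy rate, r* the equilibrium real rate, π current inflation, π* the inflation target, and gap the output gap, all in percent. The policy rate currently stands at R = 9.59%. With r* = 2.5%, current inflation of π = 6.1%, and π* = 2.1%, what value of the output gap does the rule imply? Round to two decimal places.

-3.95%

0.56 gap = 9.59 − 2.5 − 6.1 − 0.8 × (6.1 − 2.1) = -2.21
gap = -2.21 / 0.56 = -3.95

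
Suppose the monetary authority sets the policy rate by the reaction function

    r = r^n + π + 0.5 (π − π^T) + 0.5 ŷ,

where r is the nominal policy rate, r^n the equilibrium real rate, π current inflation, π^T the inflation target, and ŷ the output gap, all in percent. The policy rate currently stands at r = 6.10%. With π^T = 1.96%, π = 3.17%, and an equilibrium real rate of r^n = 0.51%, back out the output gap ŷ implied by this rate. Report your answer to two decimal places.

3.63%

0.5 ŷ = 6.10 − 0.51 − 3.17 − 0.5 × (3.17 − 1.96) = 1.815
ŷ = 1.815 / 0.5 = 3.63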